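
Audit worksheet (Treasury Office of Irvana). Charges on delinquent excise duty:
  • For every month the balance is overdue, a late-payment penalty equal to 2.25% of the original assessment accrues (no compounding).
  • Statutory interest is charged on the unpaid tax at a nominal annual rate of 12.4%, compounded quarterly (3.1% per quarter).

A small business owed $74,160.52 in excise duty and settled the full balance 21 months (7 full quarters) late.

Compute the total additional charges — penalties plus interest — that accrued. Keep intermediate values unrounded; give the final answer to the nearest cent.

Late-payment penalty: 21 × 2.25% × $74,160.52 = $35,040.85…
Interest: $74,160.52 × ((1 + 0.031)^7 − 1) = $74,160.52 × 0.2382566… = $17,669.2345…
Penalties + interest = $35,040.8457 + $17,669.2345… = $52,710.08

$52,710.08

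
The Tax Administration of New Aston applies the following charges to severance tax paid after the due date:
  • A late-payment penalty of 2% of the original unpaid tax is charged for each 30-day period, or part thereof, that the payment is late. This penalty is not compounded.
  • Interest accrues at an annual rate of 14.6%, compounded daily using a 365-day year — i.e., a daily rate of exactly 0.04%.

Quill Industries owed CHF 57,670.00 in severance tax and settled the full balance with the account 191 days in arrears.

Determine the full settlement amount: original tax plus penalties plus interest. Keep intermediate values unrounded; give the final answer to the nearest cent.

CHF 70,321.52

Penalty periods: ⌈191/30⌉ = 7; penalty = 7 × 2% × CHF 57,670.00 = CHF 8,073.80
Interest: CHF 57,670.00 × ((1 + 0.0004)^191 − 1) = CHF 57,670.00 × 0.07937776… = CHF 4,577.7152…
Total = CHF 57,670.00 + CHF 8,073.8000 + CHF 4,577.7152… = CHF 70,321.52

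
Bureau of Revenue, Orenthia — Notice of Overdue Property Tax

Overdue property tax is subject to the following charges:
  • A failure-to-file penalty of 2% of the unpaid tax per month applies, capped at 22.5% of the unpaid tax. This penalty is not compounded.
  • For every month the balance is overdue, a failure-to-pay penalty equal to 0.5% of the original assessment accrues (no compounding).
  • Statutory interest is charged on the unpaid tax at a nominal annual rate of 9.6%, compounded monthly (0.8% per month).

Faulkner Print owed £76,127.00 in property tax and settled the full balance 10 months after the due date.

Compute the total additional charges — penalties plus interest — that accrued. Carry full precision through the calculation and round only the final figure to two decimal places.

Failure-to-file: 10 × 2% × £76,127.00 = £15,225.40 (under the 22.5% cap)
Failure-to-pay penalty = 0.5% × £76,127.00 × 10 mo = £3,806.35
Interest: £76,127.00 × ((1 + 0.008)^10 − 1) = £76,127.00 × 0.0829423… = £6,314.1491…
Penalties + interest = £19,031.7500 + £6,314.1491… = £25,345.90

£25,345.90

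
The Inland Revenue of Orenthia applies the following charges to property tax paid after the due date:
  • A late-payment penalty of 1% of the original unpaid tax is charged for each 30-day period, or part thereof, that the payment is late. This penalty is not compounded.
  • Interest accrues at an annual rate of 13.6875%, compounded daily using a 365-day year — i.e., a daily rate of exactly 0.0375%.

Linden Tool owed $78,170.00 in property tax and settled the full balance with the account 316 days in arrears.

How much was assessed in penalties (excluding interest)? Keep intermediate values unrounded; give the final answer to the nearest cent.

$8,598.70

Penalty periods: ⌈316/30⌉ = 11; penalty = 11 × 1% × $78,170.00 = $8,598.70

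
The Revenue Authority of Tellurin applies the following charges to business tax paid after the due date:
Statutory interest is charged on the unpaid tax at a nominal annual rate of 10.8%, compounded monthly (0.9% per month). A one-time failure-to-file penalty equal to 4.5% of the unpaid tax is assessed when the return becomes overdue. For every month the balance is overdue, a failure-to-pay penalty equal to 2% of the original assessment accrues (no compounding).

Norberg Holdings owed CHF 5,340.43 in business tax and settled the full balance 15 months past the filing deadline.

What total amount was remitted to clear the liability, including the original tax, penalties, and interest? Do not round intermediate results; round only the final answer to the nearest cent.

Failure-to-file penalty: 4.5% × CHF 5,340.43 = CHF 240.32…
Failure-to-pay penalty = 2% × CHF 5,340.43 × 15 mo = CHF 1,602.13…
Interest: CHF 5,340.43 × ((1 + 0.009)^15 − 1) = CHF 5,340.43 × 0.1438458… = CHF 768.1986…
Total = CHF 5,340.43 + CHF 1,842.4484… + CHF 768.1986… = CHF 7,951.08

CHF 7,951.08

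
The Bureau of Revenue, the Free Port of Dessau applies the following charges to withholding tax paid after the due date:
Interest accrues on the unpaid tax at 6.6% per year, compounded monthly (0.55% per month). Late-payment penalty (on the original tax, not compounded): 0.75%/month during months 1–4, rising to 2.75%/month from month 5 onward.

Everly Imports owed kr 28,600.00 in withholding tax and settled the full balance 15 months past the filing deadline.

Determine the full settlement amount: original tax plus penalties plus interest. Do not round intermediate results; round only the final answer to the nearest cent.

kr 40,562.04

Penalty, months 1–4: 4 × 0.75% × kr 28,600.00 = kr 858.00
Penalty, months 5–15: 11 × 2.75% × kr 28,600.00 = kr 8,651.50
Interest: kr 28,600.00 × ((1 + 0.0055)^15 − 1) = kr 28,600.00 × 0.0857532… = kr 2,452.5419…
Total = kr 28,600.00 + kr 9,509.5000 + kr 2,452.5419… = kr 40,562.04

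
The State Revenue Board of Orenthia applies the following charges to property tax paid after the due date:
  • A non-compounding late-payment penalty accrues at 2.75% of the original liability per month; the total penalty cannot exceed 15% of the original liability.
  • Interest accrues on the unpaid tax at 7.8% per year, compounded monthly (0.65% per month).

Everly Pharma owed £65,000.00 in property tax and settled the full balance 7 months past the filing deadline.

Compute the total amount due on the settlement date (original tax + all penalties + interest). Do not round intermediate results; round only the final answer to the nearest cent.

Penalty (uncapped): 7 × 2.75% × £65,000.00 = £12,512.50; cap = 15% × £65,000.00 = £9,750.00 → penalty = £9,750.00
Interest: £65,000.00 × ((1 + 0.0065)^7 − 1) = £65,000.00 × 0.0463969… = £3,015.8001…
Total = £65,000.00 + £9,750.0000 + £3,015.8001… = £77,765.80

£77,765.80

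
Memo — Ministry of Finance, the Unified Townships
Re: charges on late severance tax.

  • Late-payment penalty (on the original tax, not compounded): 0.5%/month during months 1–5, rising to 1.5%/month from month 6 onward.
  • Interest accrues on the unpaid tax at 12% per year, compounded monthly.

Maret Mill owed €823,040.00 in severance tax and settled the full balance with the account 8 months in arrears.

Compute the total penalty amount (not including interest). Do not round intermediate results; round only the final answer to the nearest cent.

Penalty, months 1–5: 5 × 0.5% × €823,040.00 = €20,576.00
Penalty, months 6–8: 3 × 1.5% × €823,040.00 = €37,036.80
Total penalty = €20,576.00 + €37,036.80 = €57,612.80

€57,612.80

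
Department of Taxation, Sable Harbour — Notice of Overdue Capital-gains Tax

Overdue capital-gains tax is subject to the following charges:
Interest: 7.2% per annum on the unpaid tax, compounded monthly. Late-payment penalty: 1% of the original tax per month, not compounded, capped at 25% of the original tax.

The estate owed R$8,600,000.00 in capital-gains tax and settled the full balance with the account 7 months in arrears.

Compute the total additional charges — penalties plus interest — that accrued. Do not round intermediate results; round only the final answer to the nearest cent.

R$969,767.01

Penalty: 7 × 1% × R$8,600,000.00 = R$602,000.00 (below the 25% cap of R$2,150,000.00)
Interest (7.2%/yr ÷ 12 = 0.6%/month): R$8,600,000.00 × ((1 + 0.006)^7 − 1) = R$367,767.0075…
Penalties + interest = R$602,000.0000 + R$367,767.0075… = R$969,767.01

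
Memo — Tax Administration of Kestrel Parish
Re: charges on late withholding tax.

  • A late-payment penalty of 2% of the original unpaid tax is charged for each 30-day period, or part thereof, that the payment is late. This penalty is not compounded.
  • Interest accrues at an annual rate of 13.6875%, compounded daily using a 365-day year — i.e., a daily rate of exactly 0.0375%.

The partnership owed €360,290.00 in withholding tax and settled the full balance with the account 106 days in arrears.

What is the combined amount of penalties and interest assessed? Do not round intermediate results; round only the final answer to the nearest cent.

€43,430.38

Penalty periods: ⌈106/30⌉ = 4; penalty = 4 × 2% × €360,290.00 = €28,823.20
Interest: €360,290.00 × ((1 + 0.000375)^106 − 1) = €360,290.00 × 0.04054285… = €14,607.1837…
Penalties + interest = €28,823.2000 + €14,607.1837… = €43,430.38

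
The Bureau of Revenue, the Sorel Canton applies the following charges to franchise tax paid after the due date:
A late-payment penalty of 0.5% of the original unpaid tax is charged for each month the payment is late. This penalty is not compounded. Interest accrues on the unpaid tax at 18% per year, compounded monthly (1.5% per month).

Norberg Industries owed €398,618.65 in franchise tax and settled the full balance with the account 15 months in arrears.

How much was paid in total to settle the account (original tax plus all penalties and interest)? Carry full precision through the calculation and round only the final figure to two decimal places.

Late-payment penalty: 15 × 0.5% × €398,618.65 = €29,896.40…
Interest: €398,618.65 × ((1 + 0.015)^15 − 1) = €398,618.65 × 0.2502321… = €99,747.1686…
Total = €398,618.65 + €29,896.3988… + €99,747.1686… = €528,262.22

€528,262.22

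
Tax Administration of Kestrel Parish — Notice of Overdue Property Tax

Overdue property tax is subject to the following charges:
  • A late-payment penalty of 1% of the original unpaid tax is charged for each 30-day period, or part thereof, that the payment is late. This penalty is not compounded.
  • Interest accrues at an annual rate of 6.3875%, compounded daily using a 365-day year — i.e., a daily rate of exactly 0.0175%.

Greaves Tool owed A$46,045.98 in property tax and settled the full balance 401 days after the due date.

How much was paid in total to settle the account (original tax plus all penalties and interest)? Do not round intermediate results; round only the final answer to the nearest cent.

A$55,839.47

Penalty periods: ⌈401/30⌉ = 14; penalty = 14 × 1% × A$46,045.98 = A$6,446.44…
Interest: A$46,045.98 × ((1 + 0.000175)^401 − 1) = A$46,045.98 × 0.07268930… = A$3,347.0501…
Total = A$46,045.98 + A$6,446.4372 + A$3,347.0501… = A$55,839.47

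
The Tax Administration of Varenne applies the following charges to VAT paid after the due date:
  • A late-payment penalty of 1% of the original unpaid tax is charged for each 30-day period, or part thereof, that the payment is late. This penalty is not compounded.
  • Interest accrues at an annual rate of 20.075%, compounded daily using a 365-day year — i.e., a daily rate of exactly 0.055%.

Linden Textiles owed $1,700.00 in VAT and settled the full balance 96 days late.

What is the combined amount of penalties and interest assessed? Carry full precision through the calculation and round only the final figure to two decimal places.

Penalty periods: ⌈96/30⌉ = 4; penalty = 4 × 1% × $1,700.00 = $68.00
Interest: $1,700.00 × ((1 + 0.00055)^96 − 1) = $1,700.00 × 0.05420348… = $92.1459…
Penalties + interest = $68.0000 + $92.1459… = $160.15

$160.15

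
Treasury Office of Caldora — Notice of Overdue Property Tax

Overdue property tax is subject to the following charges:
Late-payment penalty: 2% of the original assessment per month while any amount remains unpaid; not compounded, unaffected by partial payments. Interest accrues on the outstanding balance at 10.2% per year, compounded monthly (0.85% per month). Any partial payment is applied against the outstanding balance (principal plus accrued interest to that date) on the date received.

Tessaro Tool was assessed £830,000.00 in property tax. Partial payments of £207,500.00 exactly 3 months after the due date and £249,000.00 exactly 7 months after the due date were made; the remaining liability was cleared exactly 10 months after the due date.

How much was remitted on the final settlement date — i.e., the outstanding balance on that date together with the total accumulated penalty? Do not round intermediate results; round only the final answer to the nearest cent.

Balance at month 3: £830,000.0000 × (1 + 0.0085)^3 = £851,345.4122…
After £207,500.00 payment: £851,345.4122… − £207,500.00 = £643,845.4122…
Balance at month 7: £643,845.4122… × (1 + 0.0085)^4 = £666,016.8482…
After £249,000.00 payment: £666,016.8482… − £249,000.00 = £417,016.8482…
Balance at month 10: £417,016.8482… × (1 + 0.0085)^3 = £427,741.4223…
Penalty: 10 × 2% × £830,000.00 = £166,000.00
Final settlement = outstanding balance + penalty = £427,741.4223… + £166,000.00 = £593,741.42

£593,741.42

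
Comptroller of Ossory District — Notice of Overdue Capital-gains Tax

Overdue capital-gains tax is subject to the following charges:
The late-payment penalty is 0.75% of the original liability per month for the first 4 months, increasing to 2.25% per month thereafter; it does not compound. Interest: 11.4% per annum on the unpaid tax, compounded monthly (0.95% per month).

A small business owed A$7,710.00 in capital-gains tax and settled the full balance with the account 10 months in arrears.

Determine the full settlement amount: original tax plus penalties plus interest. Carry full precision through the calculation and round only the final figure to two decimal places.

Penalty, months 1–4: 4 × 0.75% × A$7,710.00 = A$231.30
Penalty, months 5–10: 6 × 2.25% × A$7,710.00 = A$1,040.85
Interest: A$7,710.00 × ((1 + 0.0095)^10 − 1) = A$7,710.00 × 0.0991659… = A$764.5688…
Total = A$7,710.00 + A$1,272.1500 + A$764.5688… = A$9,746.72

A$9,746.72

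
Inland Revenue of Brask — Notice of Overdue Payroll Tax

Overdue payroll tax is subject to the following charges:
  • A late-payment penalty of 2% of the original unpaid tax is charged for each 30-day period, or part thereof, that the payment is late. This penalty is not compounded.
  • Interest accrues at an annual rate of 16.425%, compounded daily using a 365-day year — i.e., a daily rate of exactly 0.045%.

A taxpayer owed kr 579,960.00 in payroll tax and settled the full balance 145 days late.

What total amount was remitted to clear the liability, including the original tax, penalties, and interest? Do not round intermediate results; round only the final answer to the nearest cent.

Penalty periods: ⌈145/30⌉ = 5; penalty = 5 × 2% × kr 579,960.00 = kr 57,996.00
Interest: kr 579,960.00 × ((1 + 0.00045)^145 − 1) = kr 579,960.00 × 0.06741018… = kr 39,095.2087…
Total = kr 579,960.00 + kr 57,996.0000 + kr 39,095.2087… = kr 677,051.21

kr 677,051.21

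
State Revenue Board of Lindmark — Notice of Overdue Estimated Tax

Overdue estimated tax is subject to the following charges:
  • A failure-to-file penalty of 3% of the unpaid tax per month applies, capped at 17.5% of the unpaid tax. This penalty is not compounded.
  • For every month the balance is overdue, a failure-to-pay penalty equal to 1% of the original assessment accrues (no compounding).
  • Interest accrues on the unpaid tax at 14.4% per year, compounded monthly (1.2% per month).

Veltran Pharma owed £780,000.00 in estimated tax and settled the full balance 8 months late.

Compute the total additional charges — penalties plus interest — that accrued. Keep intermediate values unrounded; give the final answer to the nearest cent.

Failure-to-file: 8 × 3% × £780,000.00 = £187,200.00, capped at 17.5% × £780,000.00 = £136,500.00
Failure-to-pay penalty: 8 × 1% × £780,000.00 = £62,400.00
Interest: £780,000.00 × ((1 + 0.012)^8 − 1) = £780,000.00 × 0.1001302… = £78,101.5822…
Penalties + interest = £198,900.0000 + £78,101.5822… = £277,001.58

£277,001.58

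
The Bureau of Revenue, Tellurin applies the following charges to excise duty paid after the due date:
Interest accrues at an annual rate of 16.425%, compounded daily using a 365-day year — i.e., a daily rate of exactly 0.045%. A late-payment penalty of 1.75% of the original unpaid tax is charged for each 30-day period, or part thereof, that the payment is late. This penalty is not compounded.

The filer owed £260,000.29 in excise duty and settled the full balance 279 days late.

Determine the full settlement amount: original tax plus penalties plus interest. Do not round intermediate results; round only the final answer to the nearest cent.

£340,272.74

Penalty periods: ⌈279/30⌉ = 10; penalty = 10 × 1.75% × £260,000.29 = £45,500.05…
Interest: £260,000.29 × ((1 + 0.00045)^279 − 1) = £260,000.29 × 0.13373984… = £34,772.3968…
Total = £260,000.29 + £45,500.0508… + £34,772.3968… = £340,272.74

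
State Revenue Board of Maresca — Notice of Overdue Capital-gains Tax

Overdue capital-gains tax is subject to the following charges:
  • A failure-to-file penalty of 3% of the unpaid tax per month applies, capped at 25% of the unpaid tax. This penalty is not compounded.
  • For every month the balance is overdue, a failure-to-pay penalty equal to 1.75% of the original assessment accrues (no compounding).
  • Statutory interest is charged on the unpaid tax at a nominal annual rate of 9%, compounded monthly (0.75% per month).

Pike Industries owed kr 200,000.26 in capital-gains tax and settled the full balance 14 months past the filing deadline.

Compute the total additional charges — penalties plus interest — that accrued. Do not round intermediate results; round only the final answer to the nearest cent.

kr 121,055.26

Failure-to-file: 14 × 3% × kr 200,000.26 = kr 84,000.11…, capped at 25% × kr 200,000.26 = kr 50,000.07…
Failure-to-pay penalty = 1.75% × kr 200,000.26 × 14 mo = kr 49,000.06…
Interest: kr 200,000.26 × ((1 + 0.0075)^14 − 1) = kr 200,000.26 × 0.1102755… = kr 22,055.1342…
Penalties + interest = kr 99,000.1287 + kr 22,055.1342… = kr 121,055.26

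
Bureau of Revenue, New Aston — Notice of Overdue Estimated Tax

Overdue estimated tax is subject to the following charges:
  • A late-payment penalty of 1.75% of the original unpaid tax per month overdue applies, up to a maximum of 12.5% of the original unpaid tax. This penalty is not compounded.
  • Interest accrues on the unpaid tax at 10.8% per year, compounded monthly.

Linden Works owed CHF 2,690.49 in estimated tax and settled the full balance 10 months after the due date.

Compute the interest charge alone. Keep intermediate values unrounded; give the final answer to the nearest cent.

Interest (10.8%/yr ÷ 12 = 0.9%/month): CHF 2,690.49 × ((1 + 0.009)^10 − 1) = CHF 252.1900…

CHF 252.19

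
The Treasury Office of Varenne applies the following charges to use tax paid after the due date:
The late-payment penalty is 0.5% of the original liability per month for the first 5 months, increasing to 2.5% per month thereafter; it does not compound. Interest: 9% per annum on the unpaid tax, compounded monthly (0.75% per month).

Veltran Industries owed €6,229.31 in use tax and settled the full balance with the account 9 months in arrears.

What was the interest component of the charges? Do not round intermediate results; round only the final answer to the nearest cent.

€433.32

Interest: €6,229.31 × ((1 + 0.0075)^9 − 1) = €6,229.31 × 0.0695608… = €433.3160…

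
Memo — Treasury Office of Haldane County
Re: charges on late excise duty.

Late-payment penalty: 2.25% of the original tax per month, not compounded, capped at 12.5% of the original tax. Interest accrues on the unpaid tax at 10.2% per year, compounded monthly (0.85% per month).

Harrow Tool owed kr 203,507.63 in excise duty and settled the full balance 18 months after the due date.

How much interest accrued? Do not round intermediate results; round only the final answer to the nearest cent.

kr 33,491.60

Interest: kr 203,507.63 × ((1 + 0.0085)^18 − 1) = kr 203,507.63 × 0.1645717… = kr 33,491.6041…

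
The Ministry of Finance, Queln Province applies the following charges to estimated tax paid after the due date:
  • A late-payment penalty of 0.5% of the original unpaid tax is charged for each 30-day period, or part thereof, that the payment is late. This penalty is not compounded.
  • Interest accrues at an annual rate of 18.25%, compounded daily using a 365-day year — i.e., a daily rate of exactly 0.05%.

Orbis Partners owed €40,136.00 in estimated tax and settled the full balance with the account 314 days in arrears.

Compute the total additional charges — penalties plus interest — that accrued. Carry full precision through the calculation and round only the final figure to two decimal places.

Penalty periods: ⌈314/30⌉ = 11; penalty = 11 × 0.5% × €40,136.00 = €2,207.48
Interest: €40,136.00 × ((1 + 0.0005)^314 − 1) = €40,136.00 × 0.16994971… = €6,821.1015…
Penalties + interest = €2,207.4800 + €6,821.1015… = €9,028.58

€9,028.58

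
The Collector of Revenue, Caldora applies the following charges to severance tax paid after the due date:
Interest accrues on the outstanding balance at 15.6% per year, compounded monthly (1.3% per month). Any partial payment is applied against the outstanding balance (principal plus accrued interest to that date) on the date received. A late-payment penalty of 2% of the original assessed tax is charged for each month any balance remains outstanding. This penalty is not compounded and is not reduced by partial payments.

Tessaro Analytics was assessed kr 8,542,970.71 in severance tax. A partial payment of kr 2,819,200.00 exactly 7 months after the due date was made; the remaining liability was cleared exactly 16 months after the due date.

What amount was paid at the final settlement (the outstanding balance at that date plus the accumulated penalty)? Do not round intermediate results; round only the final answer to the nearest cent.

kr 10,071,150.57

Balance at month 7: kr 8,542,970.7100 × (1 + 0.013)^7 = kr 9,351,365.5661…
After kr 2,819,200.00 payment: kr 9,351,365.5661… − kr 2,819,200.00 = kr 6,532,165.5661…
Balance at month 16: kr 6,532,165.5661… × (1 + 0.013)^9 = kr 7,337,399.9462…
Penalty: 16 × 2% × kr 8,542,970.71 = kr 2,733,750.63…
Final settlement = outstanding balance + penalty = kr 7,337,399.9462… + kr 2,733,750.63… = kr 10,071,150.57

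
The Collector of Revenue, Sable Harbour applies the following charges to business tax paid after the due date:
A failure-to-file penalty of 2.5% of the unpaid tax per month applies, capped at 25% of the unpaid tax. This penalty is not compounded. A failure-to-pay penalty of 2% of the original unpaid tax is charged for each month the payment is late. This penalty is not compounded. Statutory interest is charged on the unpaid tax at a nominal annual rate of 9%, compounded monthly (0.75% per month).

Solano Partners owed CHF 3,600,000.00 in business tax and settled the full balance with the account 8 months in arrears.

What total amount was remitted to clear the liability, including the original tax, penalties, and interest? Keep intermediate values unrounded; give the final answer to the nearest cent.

Failure-to-file: 8 × 2.5% × CHF 3,600,000.00 = CHF 720,000.00 (under the 25% cap)
Failure-to-pay penalty: 8 × 2% × CHF 3,600,000.00 = CHF 576,000.00
Interest: CHF 3,600,000.00 × ((1 + 0.0075)^8 − 1) = CHF 3,600,000.00 × 0.0615988… = CHF 221,755.8521…
Total = CHF 3,600,000.00 + CHF 1,296,000.0000 + CHF 221,755.8521… = CHF 5,117,755.85

CHF 5,117,755.85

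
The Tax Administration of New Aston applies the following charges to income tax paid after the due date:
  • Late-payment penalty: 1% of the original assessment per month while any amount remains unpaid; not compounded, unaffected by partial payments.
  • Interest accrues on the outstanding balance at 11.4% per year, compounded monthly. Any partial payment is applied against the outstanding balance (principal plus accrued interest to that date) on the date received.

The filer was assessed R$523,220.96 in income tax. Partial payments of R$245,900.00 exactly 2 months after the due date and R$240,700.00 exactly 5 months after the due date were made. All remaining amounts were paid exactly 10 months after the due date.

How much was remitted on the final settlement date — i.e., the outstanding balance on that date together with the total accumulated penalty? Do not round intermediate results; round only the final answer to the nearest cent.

Monthly rate = 11.4% ÷ 12 = 0.95%
Balance at month 2: R$523,220.9600 × (1 + 0.0095)^2 = R$533,209.3789…
After R$245,900.00 payment: R$533,209.3789… − R$245,900.00 = R$287,309.3789…
Balance at month 5: R$287,309.3789… × (1 + 0.0095)^3 = R$295,575.7316…
After R$240,700.00 payment: R$295,575.7316… − R$240,700.00 = R$54,875.7316…
Balance at month 10: R$54,875.7316… × (1 + 0.0095)^5 = R$57,532.3269…
Penalty: 10 × 1% × R$523,220.96 = R$52,322.10…
Final settlement = outstanding balance + penalty = R$57,532.3269… + R$52,322.10… = R$109,854.42

R$109,854.42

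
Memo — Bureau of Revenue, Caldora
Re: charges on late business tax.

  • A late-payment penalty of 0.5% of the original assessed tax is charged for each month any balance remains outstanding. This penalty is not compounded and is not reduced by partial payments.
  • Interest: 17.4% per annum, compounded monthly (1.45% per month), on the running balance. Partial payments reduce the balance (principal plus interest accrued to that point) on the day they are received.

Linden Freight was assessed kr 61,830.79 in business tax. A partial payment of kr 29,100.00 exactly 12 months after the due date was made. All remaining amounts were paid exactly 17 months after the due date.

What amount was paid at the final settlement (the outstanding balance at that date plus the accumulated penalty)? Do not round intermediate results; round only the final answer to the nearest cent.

kr 52,958.80

Balance at month 12: kr 61,830.7900 × (1 + 0.0145)^12 = kr 73,490.1971…
After kr 29,100.00 payment: kr 73,490.1971… − kr 29,100.00 = kr 44,390.1971…
Balance at month 17: kr 44,390.1971… × (1 + 0.0145)^5 = kr 47,703.1799…
Penalty: 17 × 0.5% × kr 61,830.79 = kr 5,255.62…
Final settlement = outstanding balance + penalty = kr 47,703.1799… + kr 5,255.62… = kr 52,958.80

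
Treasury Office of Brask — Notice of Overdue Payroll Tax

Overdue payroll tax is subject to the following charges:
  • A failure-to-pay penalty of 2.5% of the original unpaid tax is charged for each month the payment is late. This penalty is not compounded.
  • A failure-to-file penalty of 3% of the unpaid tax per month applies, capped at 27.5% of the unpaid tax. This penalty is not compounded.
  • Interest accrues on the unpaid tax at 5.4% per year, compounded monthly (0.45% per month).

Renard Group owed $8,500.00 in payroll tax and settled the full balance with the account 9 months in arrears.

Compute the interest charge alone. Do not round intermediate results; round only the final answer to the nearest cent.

$350.51

Interest: $8,500.00 × ((1 + 0.0045)^9 − 1) = $8,500.00 × 0.0412367… = $350.5120…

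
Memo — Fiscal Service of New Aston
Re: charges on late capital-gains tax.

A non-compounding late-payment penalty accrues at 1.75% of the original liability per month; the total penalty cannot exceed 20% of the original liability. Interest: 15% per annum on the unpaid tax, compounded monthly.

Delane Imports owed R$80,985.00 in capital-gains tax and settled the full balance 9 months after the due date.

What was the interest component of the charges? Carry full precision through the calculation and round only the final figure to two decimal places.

Interest (15%/yr ÷ 12 = 1.25%/month): R$80,985.00 × ((1 + 0.0125)^9 − 1) = R$9,579.8920…

R$9,579.89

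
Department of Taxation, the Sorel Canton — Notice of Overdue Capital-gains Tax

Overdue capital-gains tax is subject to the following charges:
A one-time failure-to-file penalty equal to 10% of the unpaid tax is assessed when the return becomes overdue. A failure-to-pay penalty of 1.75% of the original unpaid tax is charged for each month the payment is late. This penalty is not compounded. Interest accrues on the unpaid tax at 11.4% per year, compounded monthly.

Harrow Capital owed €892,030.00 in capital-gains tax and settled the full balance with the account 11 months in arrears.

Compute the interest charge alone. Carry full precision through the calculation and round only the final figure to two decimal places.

Interest (11.4%/yr ÷ 12 = 0.95%/month): €892,030.00 × ((1 + 0.0095)^11 − 1) = €97,773.5715…

€97,773.57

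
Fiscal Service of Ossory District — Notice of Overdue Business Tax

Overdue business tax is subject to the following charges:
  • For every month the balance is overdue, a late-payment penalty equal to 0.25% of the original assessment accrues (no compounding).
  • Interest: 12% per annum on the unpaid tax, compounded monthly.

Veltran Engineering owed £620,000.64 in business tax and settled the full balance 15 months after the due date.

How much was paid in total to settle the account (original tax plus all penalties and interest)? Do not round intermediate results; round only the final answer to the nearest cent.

Late-payment penalty = 0.25% × £620,000.64 × 15 mo = £23,250.02…
Interest (12%/yr ÷ 12 = 1%/month): £620,000.64 × ((1 + 0.01)^15 − 1) = £99,800.8553…
Total = £620,000.64 + £23,250.0240 + £99,800.8553… = £743,051.52

£743,051.52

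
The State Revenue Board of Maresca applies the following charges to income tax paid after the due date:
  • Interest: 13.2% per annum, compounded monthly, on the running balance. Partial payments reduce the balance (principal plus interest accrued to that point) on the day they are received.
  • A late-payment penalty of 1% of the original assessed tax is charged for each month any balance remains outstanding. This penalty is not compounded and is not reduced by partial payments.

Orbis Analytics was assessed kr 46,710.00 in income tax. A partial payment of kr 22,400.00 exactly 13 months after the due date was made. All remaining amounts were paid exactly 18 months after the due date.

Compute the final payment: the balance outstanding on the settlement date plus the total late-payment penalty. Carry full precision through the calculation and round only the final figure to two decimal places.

kr 41,624.61

Monthly rate = 13.2% ÷ 12 = 1.1%
Balance at month 13: kr 46,710.0000 × (1 + 0.011)^13 = kr 53,848.6587…
After kr 22,400.00 payment: kr 53,848.6587… − kr 22,400.00 = kr 31,448.6587…
Balance at month 18: kr 31,448.6587… × (1 + 0.011)^5 = kr 33,216.8087…
Penalty: 18 × 1% × kr 46,710.00 = kr 8,407.80
Final settlement = outstanding balance + penalty = kr 33,216.8087… + kr 8,407.80 = kr 41,624.61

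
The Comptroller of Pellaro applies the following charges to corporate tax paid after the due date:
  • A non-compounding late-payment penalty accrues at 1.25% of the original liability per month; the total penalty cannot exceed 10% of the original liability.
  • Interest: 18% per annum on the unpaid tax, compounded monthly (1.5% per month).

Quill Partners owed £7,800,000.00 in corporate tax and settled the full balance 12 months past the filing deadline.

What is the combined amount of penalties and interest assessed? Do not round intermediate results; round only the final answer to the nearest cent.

£2,305,821.74

Penalty (uncapped): 12 × 1.25% × £7,800,000.00 = £1,170,000.00; cap = 10% × £7,800,000.00 = £780,000.00 → penalty = £780,000.00
Interest: £7,800,000.00 × ((1 + 0.015)^12 − 1) = £7,800,000.00 × 0.1956182… = £1,525,821.7374…
Penalties + interest = £780,000.0000 + £1,525,821.7374… = £2,305,821.74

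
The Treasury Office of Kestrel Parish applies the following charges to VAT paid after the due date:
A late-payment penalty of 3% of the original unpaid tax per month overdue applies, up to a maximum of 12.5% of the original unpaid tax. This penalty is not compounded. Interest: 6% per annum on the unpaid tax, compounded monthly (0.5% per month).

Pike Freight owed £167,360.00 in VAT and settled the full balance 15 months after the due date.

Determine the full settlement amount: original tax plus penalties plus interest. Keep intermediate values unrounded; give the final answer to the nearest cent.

Penalty (uncapped): 15 × 3% × £167,360.00 = £75,312.00; cap = 12.5% × £167,360.00 = £20,920.00 → penalty = £20,920.00
Interest: £167,360.00 × ((1 + 0.005)^15 − 1) = £167,360.00 × 0.0776827… = £13,000.9830…
Total = £167,360.00 + £20,920.0000 + £13,000.9830… = £201,280.98

£201,280.98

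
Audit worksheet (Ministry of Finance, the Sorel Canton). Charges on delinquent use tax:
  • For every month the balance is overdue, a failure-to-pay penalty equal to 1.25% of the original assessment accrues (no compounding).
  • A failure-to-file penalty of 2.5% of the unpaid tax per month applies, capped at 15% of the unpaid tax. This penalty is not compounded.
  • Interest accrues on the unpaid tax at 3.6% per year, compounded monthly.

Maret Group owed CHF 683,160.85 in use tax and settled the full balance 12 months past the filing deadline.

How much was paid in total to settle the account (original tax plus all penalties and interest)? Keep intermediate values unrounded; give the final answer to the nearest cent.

Failure-to-file: 12 × 2.5% × CHF 683,160.85 = CHF 204,948.26…, capped at 15% × CHF 683,160.85 = CHF 102,474.13…
Failure-to-pay penalty = 1.25% × CHF 683,160.85 × 12 mo = CHF 102,474.13…
Interest (3.6%/yr ÷ 12 = 0.3%/month): CHF 683,160.85 × ((1 + 0.003)^12 − 1) = CHF 25,003.6736…
Total = CHF 683,160.85 + CHF 204,948.2550 + CHF 25,003.6736… = CHF 913,112.78

CHF 913,112.78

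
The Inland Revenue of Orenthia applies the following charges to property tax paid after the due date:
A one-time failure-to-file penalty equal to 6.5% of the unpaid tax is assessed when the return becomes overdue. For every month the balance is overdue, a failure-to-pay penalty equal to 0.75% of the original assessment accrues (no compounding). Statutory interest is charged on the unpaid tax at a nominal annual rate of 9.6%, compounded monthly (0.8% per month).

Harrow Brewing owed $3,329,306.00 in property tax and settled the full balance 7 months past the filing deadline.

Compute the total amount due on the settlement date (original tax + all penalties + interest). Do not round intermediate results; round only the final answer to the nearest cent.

$3,911,475.32

Failure-to-file penalty: 6.5% × $3,329,306.00 = $216,404.89
Failure-to-pay penalty: 7 × 0.75% × $3,329,306.00 = $174,788.57…
Interest: $3,329,306.00 × ((1 + 0.008)^7 − 1) = $3,329,306.00 × 0.0573621… = $190,975.8640…
Total = $3,329,306.00 + $391,193.4550 + $190,975.8640… = $3,911,475.32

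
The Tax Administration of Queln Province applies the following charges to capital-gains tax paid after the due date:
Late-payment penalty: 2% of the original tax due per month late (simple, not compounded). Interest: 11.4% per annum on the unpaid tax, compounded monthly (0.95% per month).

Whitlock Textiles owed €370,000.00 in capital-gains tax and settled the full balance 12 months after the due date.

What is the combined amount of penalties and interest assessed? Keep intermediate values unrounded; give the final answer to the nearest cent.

Late-payment penalty = 2% × €370,000.00 × 12 mo = €88,800.00
Interest: €370,000.00 × ((1 + 0.0095)^12 − 1) = €370,000.00 × 0.1201492… = €44,455.2100…
Penalties + interest = €88,800.0000 + €44,455.2100… = €133,255.21

€133,255.21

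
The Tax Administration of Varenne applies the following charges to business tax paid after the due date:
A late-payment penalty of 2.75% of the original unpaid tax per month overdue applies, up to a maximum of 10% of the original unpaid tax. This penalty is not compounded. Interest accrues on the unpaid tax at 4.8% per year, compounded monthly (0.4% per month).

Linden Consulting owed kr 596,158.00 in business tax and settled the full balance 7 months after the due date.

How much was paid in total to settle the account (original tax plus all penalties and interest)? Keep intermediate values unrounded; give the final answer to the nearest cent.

kr 672,667.87

Penalty (uncapped): 7 × 2.75% × kr 596,158.00 = kr 114,760.42…; cap = 10% × kr 596,158.00 = kr 59,615.80 → penalty = kr 59,615.80
Interest: kr 596,158.00 × ((1 + 0.004)^7 − 1) = kr 596,158.00 × 0.0283382… = kr 16,894.0738…
Total = kr 596,158.00 + kr 59,615.8000 + kr 16,894.0738… = kr 672,667.87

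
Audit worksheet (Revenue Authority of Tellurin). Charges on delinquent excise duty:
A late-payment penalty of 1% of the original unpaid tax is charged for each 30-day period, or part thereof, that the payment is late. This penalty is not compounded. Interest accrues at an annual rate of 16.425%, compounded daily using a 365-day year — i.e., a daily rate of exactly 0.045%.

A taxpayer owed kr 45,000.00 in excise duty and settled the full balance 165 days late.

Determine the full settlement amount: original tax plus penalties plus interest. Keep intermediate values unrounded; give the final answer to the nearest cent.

Penalty periods: ⌈165/30⌉ = 6; penalty = 6 × 1% × kr 45,000.00 = kr 2,700.00
Interest: kr 45,000.00 × ((1 + 0.00045)^165 − 1) = kr 45,000.00 × 0.07705805… = kr 3,467.6124…
Total = kr 45,000.00 + kr 2,700.0000 + kr 3,467.6124… = kr 51,167.61

kr 51,167.61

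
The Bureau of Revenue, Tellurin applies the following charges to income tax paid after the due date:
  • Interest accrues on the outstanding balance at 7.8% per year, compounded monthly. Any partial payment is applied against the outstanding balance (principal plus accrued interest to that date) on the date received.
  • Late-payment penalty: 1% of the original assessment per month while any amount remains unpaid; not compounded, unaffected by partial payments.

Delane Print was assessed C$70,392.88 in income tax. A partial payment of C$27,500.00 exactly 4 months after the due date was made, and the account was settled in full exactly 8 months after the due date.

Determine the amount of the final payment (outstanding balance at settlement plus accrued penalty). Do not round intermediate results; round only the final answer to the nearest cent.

Monthly rate = 7.8% ÷ 12 = 0.65%
Balance at month 4: C$70,392.8800 × (1 + 0.0065)^4 = C$72,241.0169…
After C$27,500.00 payment: C$72,241.0169… − C$27,500.00 = C$44,741.0169…
Balance at month 8: C$44,741.0169… × (1 + 0.0065)^4 = C$45,915.6744…
Penalty: 8 × 1% × C$70,392.88 = C$5,631.43…
Final settlement = outstanding balance + penalty = C$45,915.6744… + C$5,631.43… = C$51,547.10

C$51,547.10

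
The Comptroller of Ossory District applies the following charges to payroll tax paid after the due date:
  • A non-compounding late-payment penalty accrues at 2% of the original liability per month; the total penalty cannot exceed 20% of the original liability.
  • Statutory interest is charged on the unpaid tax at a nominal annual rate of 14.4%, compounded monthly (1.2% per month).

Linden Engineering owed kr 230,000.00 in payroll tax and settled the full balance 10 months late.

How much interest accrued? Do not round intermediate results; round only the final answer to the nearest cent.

kr 29,139.11

Interest: kr 230,000.00 × ((1 + 0.012)^10 − 1) = kr 230,000.00 × 0.1266918… = kr 29,139.1089…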